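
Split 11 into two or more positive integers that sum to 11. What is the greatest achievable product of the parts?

54

Fill f[k] for k=2..11: at each k try every first piece i and multiply by the better of (k−i) uncut or f[k−i].
Small cases: f[2]=1, f[3]=2, f[4]=4, f[5]=6, f[6]=9.
f[7] = 2·max(5,6) = 2·6 = 12
f[8] = 2·max(6,9) = 2·9 = 18
f[9] = 3·max(6,9) = 3·9 = 27
f[10] = 2·max(8,18) = 2·18 = 36
f[11] = 2·max(9,27) = 2·27 = 54
One optimal split: 3 + 3 + 3 + 2; product 3·3·3·2 = 54.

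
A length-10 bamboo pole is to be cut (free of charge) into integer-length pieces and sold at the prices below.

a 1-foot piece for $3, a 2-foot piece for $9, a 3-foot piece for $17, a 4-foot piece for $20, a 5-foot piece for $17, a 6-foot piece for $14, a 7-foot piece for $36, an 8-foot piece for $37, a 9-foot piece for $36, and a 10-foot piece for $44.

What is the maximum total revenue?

54

Build R[k] bottom-up: R[k] = max over allowed piece i of (p[i] + R[k−i]).
R[1] = 3
R[2] = max(3+3, 9+0) = 9
R[3] = max(3+9, 9+3, 17+0) = 17
R[4] = max(3+17, 9+9, 17+3, 20+0) = 20
R[5] = max(3+20, 9+17, 17+9, 20+3, 17+0) = 26
R[6] = max(3+26, 9+20, 17+17, 20+9, 17+3, 14+0) = 34
R[7] = max(3+34, 9+26, 17+20, …, 14+3, 36+0) = 37
R[8] = max(3+37, 9+34, 17+26, …, 36+3, 37+0) = 43
R[9] = max(3+43, 9+37, 17+34, …, 37+3, 36+0) = 51
R[10] = max(3+51, 9+43, 17+37, …, 36+3, 44+0) = 54
One optimal cutting: 3 + 3 + 3 + 1 → $17 + $17 + $17 + $3 = $54.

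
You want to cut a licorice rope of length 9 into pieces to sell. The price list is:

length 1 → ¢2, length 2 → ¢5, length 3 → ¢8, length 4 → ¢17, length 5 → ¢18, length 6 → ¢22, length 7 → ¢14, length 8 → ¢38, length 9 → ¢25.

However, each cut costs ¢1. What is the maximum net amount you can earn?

Let v[k] be the best obtainable value from length k. For each k, try every first piece i and keep the best of price[i] + v[k−i] minus the 1 cut fee when i<k.
v[1] = 2
v[2] = max(2+2-1, 5+0) = 5
v[3] = max(2+5-1, 5+2-1, 8+0) = 8
v[4] = max(2+8-1, 5+5-1, 8+2-1, 17+0) = 17
v[5] = max(2+17-1, 5+8-1, 8+5-1, 17+2-1, 18+0) = 18
v[6] = max(2+18-1, 5+17-1, 8+8-1, 17+5-1, 18+2-1, 22+0) = 22
v[7] = max(2+22-1, 5+18-1, 8+17-1, …, 22+2-1, 14+0) = 24
v[8] = max(2+24-1, 5+22-1, 8+18-1, …, 14+2-1, 38+0) = 38
v[9] = max(2+38-1, 5+24-1, 8+22-1, …, 38+2-1, 25+0) = 39
One optimal plan: pieces 8 + 1 (1 cut) → ¢40 − ¢1 = ¢39.

39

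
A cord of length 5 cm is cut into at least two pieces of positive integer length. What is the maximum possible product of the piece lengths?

Let f[k] be the best product for length k (with at least one cut). For each first piece i, the rest contributes max(k−i, f[k−i]).
f[2] = 1·max(1,0) = 1·1 = 1
f[3] = 1·max(2,1) = 1·2 = 2
f[4] = 2·max(2,1) = 2·2 = 4
f[5] = 2·max(3,2) = 2·3 = 6
One optimal split: 3 + 2; product 3·2 = 6.

6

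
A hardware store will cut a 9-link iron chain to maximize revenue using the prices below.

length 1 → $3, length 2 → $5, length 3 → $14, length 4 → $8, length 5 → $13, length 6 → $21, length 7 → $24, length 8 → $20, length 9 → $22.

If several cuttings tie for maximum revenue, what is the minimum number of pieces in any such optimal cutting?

3

Build r[k] bottom-up: r[k] = max over allowed piece i of (p[i] + r[k−i]).
r[1] = 3
r[2] = max(3+3, 5+0) = 6
r[3] = max(3+6, 5+3, 14+0) = 14
r[4] = max(3+14, 5+6, 14+3, 8+0) = 17
r[5] = max(3+17, 5+14, 14+6, 8+3, 13+0) = 20
r[6] = max(3+20, 5+17, 14+14, 8+6, 13+3, 21+0) = 28
r[7] = max(3+28, 5+20, 14+17, …, 21+3, 24+0) = 31
r[8] = max(3+31, 5+28, 14+20, …, 24+3, 20+0) = 34
r[9] = max(3+34, 5+31, 14+28, …, 20+3, 22+0) = 42
Maximum revenue is $42.
Now minimize piece count subject to staying optimal: for each k, pieces[k] = 1 + min over i with p[i]+r[k−i]=r[k] of pieces[k−i].
pieces[6] = 2
pieces[7] = 3
pieces[8] = 4
pieces[9] = 3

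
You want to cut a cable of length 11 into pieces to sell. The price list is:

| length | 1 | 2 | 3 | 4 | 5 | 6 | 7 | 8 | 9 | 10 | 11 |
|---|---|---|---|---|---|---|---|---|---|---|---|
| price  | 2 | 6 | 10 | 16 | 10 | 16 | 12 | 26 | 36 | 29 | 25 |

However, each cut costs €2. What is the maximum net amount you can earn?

40

Let net[k] be the best obtainable value from length k. For each k, try every first piece i and keep the best of price[i] + net[k−i] minus the 2 cut fee when i<k.
net[1] = 2
net[2] = max(2+2-2, 6+0) = 6
net[3] = max(2+6-2, 6+2-2, 10+0) = 10
net[4] = max(2+10-2, 6+6-2, 10+2-2, 16+0) = 16
net[5] = max(2+16-2, 6+10-2, 10+6-2, 16+2-2, 10+0) = 16
net[6] = max(2+16-2, 6+16-2, 10+10-2, 16+6-2, 10+2-2, 16+0) = 20
net[7] = max(2+20-2, 6+16-2, 10+16-2, …, 16+2-2, 12+0) = 24
net[8] = max(2+24-2, 6+20-2, 10+16-2, …, 12+2-2, 26+0) = 30
net[9] = max(2+30-2, 6+24-2, 10+20-2, …, 26+2-2, 36+0) = 36
net[10] = max(2+36-2, 6+30-2, 10+24-2, …, 36+2-2, 29+0) = 36
net[11] = max(2+36-2, 6+36-2, 10+30-2, …, 29+2-2, 25+0) = 40
One optimal plan: pieces 9 + 2 (1 cut) → €42 − €2 = €40.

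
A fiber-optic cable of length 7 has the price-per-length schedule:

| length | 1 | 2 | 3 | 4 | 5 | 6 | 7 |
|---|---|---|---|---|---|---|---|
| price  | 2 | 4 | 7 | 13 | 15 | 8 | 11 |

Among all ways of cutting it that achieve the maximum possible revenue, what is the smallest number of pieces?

2

Consider every possible first cut. r[k] is the best of p[i]+r[k−i] over all sellable i≤k.
r[1] = 2
r[2] = 4  (first piece 1, then r[1]=2)
r[3] = 7
r[4] = 13
r[5] = 15  (first piece 1, then r[4]=13)
r[6] = 17  (first piece 1, then r[5]=15)
r[7] = 20  (first piece 3, then r[4]=13)
Maximum revenue is $20.
Now minimize piece count subject to staying optimal: for each k, pieces[k] = 1 + min over i with p[i]+r[k−i]=r[k] of pieces[k−i].
pieces[4] = 1
pieces[5] = 1
pieces[6] = 2
pieces[7] = 2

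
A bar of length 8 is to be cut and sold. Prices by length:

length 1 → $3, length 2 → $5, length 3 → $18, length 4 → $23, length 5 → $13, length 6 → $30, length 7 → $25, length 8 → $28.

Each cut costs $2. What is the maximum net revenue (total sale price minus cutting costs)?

Build net[k] bottom-up: net[k] = max over allowed piece i of (p[i] + net[k−i]) − 2 per cut.
net[1] = 3
net[2] = max(3+3-2, 5+0) = 5
net[3] = max(3+5-2, 5+3-2, 18+0) = 18
net[4] = max(3+18-2, 5+5-2, 18+3-2, 23+0) = 23
net[5] = max(3+23-2, 5+18-2, 18+5-2, 23+3-2, 13+0) = 24
net[6] = max(3+24-2, 5+23-2, 18+18-2, 23+5-2, 13+3-2, 30+0) = 34
net[7] = max(3+34-2, 5+24-2, 18+23-2, …, 30+3-2, 25+0) = 39
net[8] = max(3+39-2, 5+34-2, 18+24-2, …, 25+3-2, 28+0) = 44
One optimal plan: pieces 4 + 4 (1 cut) → $46 − $2 = $44.

44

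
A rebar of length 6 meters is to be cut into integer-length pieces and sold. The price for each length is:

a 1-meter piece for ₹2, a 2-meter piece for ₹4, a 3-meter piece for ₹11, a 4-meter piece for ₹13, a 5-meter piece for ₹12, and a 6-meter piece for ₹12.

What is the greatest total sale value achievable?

22

Let best[k] be the best obtainable value from length k. For each k, try every first piece i and keep the best of price[i] + best[k−i].
best[1] = 2
best[2] = max(2+2, 4+0) = 4
best[3] = max(2+4, 4+2, 11+0) = 11
best[4] = max(2+11, 4+4, 11+2, 13+0) = 13
best[5] = max(2+13, 4+11, 11+4, 13+2, 12+0) = 15
best[6] = max(2+15, 4+13, 11+11, 13+4, 12+2, 12+0) = 22
One optimal cutting: 3 + 3 → ₹11 + ₹11 = ₹22.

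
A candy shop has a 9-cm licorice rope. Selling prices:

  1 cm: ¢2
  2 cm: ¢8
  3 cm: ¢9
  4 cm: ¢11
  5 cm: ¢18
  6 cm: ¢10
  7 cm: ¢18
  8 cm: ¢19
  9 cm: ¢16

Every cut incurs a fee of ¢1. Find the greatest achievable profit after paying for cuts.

32

Let v[k] be the best obtainable value from length k. For each k, try every first piece i and keep the best of price[i] + v[k−i] minus the 1 cut fee when i<k.
v[1] = 2
v[2] = 8
v[3] = 9  (first piece 1, then v[2]=8)
v[4] = 15  (first piece 2, then v[2]=8)
v[5] = 18
v[6] = 22  (first piece 2, then v[4]=15)
v[7] = 25  (first piece 2, then v[5]=18)
v[8] = 29  (first piece 2, then v[6]=22)
v[9] = 32  (first piece 2, then v[7]=25)
One optimal plan: pieces 5 + 2 + 2 (2 cuts) → ¢34 − ¢2 = ¢32.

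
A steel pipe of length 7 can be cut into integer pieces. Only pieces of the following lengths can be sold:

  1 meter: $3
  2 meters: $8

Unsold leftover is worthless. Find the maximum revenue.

27

Build best[k] bottom-up: best[k] = max over allowed piece i of (p[i] + best[k−i]).
best[1] = 3
best[2] = max(3+3, 8+0) = 8
best[3] = max(3+8, 8+3) = 11
best[4] = max(3+11, 8+8) = 16
best[5] = max(3+16, 8+11) = 19
best[6] = max(3+19, 8+16) = 24
best[7] = max(3+24, 8+19) = 27
One optimal cutting: 2 + 2 + 2 + 1 → $27.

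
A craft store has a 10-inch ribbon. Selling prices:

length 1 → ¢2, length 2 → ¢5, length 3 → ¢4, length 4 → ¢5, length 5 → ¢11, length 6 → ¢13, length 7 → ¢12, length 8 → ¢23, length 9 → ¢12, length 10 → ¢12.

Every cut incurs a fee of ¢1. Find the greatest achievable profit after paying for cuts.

Let net[k] be the best obtainable value from length k. For each k, try every first piece i and keep the best of price[i] + net[k−i] minus the 1 cut fee when i<k.
net[1] = 2
net[2] = max(2+2-1, 5+0) = 5
net[3] = max(2+5-1, 5+2-1, 4+0) = 6
net[4] = max(2+6-1, 5+5-1, 4+2-1, 5+0) = 9
net[5] = max(2+9-1, 5+6-1, 4+5-1, 5+2-1, 11+0) = 11
net[6] = max(2+11-1, 5+9-1, 4+6-1, 5+5-1, 11+2-1, 13+0) = 13
net[7] = max(2+13-1, 5+11-1, 4+9-1, …, 13+2-1, 12+0) = 15
net[8] = max(2+15-1, 5+13-1, 4+11-1, …, 12+2-1, 23+0) = 23
net[9] = max(2+23-1, 5+15-1, 4+13-1, …, 23+2-1, 12+0) = 24
net[10] = max(2+24-1, 5+23-1, 4+15-1, …, 12+2-1, 12+0) = 27
One optimal plan: pieces 8 + 2 (1 cut) → ¢28 − ¢1 = ¢27.

27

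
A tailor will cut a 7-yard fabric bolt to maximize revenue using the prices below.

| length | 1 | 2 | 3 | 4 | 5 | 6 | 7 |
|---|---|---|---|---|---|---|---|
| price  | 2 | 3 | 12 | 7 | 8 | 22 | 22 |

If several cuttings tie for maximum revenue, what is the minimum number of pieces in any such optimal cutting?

3

Consider every possible first cut. r[k] is the best of p[i]+r[k−i] over all sellable i≤k.
r[1] = 2
r[2] = 4  (first piece 1, then r[1]=2)
r[3] = 12
r[4] = 14  (first piece 1, then r[3]=12)
r[5] = 16  (first piece 1, then r[4]=14)
r[6] = 24  (first piece 3, then r[3]=12)
r[7] = 26  (first piece 1, then r[6]=24)
Maximum revenue is $26.
Now minimize piece count subject to staying optimal: for each k, pieces[k] = 1 + min over i with p[i]+r[k−i]=r[k] of pieces[k−i].
pieces[4] = 2
pieces[5] = 3
pieces[6] = 2
pieces[7] = 3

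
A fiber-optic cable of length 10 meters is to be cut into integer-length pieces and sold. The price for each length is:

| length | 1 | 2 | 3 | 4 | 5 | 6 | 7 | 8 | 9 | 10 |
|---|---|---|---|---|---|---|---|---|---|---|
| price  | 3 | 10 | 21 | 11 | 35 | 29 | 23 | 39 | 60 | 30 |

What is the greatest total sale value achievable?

Let v[k] be the best obtainable value from length k. For each k, try every first piece i and keep the best of price[i] + v[k−i].
v[1] = 3
v[2] = max(3+3, 10+0) = 10
v[3] = max(3+10, 10+3, 21+0) = 21
v[4] = max(3+21, 10+10, 21+3, 11+0) = 24
v[5] = max(3+24, 10+21, 21+10, 11+3, 35+0) = 35
v[6] = max(3+35, 10+24, 21+21, 11+10, 35+3, 29+0) = 42
v[7] = max(3+42, 10+35, 21+24, …, 29+3, 23+0) = 45
v[8] = max(3+45, 10+42, 21+35, …, 23+3, 39+0) = 56
v[9] = max(3+56, 10+45, 21+42, …, 39+3, 60+0) = 63
v[10] = max(3+63, 10+56, 21+45, …, 60+3, 30+0) = 70
One optimal cutting: 5 + 5 → $35 + $35 = $70.

70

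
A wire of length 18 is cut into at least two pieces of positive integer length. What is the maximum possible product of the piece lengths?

Fill m[k] for k=2..18: at each k try every first piece i and multiply by the better of (k−i) uncut or m[k−i].
m[2] = 1·max(1,0) = 1·1 = 1
m[3] = 1·max(2,1) = 1·2 = 2
m[4] = 2·max(2,1) = 2·2 = 4
m[5] = 2·max(3,2) = 2·3 = 6
m[6] = 3·max(3,2) = 3·3 = 9
m[7] = 2·max(5,6) = 2·6 = 12
m[8] = 2·max(6,9) = 2·9 = 18
m[9] = 3·max(6,9) = 3·9 = 27
m[10] = 2·max(8,18) = 2·18 = 36
m[11] = 2·max(9,27) = 2·27 = 54
m[12] = 3·max(9,27) = 3·27 = 81
m[13] = 2·max(11,54) = 2·54 = 108
m[14] = 2·max(12,81) = 2·81 = 162
m[15] = 3·max(12,81) = 3·81 = 243
m[16] = 2·max(14,162) = 2·162 = 324
m[17] = 2·max(15,243) = 2·243 = 486
m[18] = 3·max(15,243) = 3·243 = 729
One optimal split: 3 + 3 + 3 + 3 + 3 + 3; product 3·3·3·3·3·3 = 729.

729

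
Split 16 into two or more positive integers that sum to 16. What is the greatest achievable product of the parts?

324

Fill f[k] for k=2..16: at each k try every first piece i and multiply by the better of (k−i) uncut or f[k−i].
f[2] = 1*max(1,0) = 1*1 = 1
f[3] = 1*max(2,1) = 1*2 = 2
f[4] = 2*max(2,1) = 2*2 = 4
f[5] = 2*max(3,2) = 2*3 = 6
f[6] = 3*max(3,2) = 3*3 = 9
f[7] = 2*max(5,6) = 2*6 = 12
f[8] = 2*max(6,9) = 2*9 = 18
f[9] = 3*max(6,9) = 3*9 = 27
f[10] = 2*max(8,18) = 2*18 = 36
f[11] = 2*max(9,27) = 2*27 = 54
f[12] = 3*max(9,27) = 3*27 = 81
f[13] = 2*max(11,54) = 2*54 = 108
f[14] = 2*max(12,81) = 2*81 = 162
f[15] = 3*max(12,81) = 3*81 = 243
f[16] = 2*max(14,162) = 2*162 = 324
One optimal split: 3 + 3 + 3 + 3 + 2 + 2; product 3*3*3*3*2*2 = 324.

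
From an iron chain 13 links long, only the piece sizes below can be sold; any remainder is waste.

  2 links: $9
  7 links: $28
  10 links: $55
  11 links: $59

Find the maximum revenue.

Consider every possible first cut. f[k] is the best of p[i]+f[k−i] over all sellable i≤k.
f[1] = 0
f[2] = 9
f[3] = 9
f[4] = 18  (first piece 2, then f[2]=9)
f[5] = 18
f[6] = 27  (first piece 2, then f[4]=18)
f[7] = 28
f[8] = 36  (first piece 2, then f[6]=27)
f[9] = 37  (first piece 2, then f[7]=28)
f[10] = 55
f[11] = 59
f[12] = 64  (first piece 2, then f[10]=55)
f[13] = 68  (first piece 2, then f[11]=59)
One optimal cutting: 11 + 2 → $68.

68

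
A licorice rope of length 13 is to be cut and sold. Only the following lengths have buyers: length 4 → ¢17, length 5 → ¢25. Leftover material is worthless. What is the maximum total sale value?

59

Consider every possible first cut. f[k] is the best of p[i]+f[k−i] over all sellable i≤k.
f[1] = 0
f[2] = 0
f[3] = 0
f[4] = 17
f[5] = 25
f[6] = 25
f[7] = 25
f[8] = 34  (first piece 4, then f[4]=17)
f[9] = 42  (first piece 4, then f[5]=25)
f[10] = 50  (first piece 5, then f[5]=25)
f[11] = 50
f[12] = 51  (first piece 4, then f[8]=34)
f[13] = 59  (first piece 4, then f[9]=42)
One optimal cutting: 5 + 4 + 4 → ¢59.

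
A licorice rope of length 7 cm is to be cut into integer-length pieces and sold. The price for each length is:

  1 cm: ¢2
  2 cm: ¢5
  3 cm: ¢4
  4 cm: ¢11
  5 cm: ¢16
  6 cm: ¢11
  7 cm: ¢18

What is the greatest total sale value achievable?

21

Consider every possible first cut. v[k] is the best of p[i]+v[k−i] over all sellable i≤k.
v[1] = 2
v[2] = max(2+2, 5+0) = 5
v[3] = max(2+5, 5+2, 4+0) = 7
v[4] = max(2+7, 5+5, 4+2, 11+0) = 11
v[5] = max(2+11, 5+7, 4+5, 11+2, 16+0) = 16
v[6] = max(2+16, 5+11, 4+7, 11+5, 16+2, 11+0) = 18
v[7] = max(2+18, 5+16, 4+11, …, 11+2, 18+0) = 21
One optimal cutting: 5 + 2 → ¢16 + ¢5 = ¢21.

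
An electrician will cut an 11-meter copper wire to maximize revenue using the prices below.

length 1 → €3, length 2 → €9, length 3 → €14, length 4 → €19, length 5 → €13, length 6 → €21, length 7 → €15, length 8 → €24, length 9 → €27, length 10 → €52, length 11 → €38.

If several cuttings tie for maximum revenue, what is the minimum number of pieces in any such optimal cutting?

2

Build r[k] bottom-up: r[k] = max over allowed piece i of (p[i] + r[k−i]).
r[1] = 3
r[2] = max(3+3, 9+0) = 9
r[3] = max(3+9, 9+3, 14+0) = 14
r[4] = max(3+14, 9+9, 14+3, 19+0) = 19
r[5] = max(3+19, 9+14, 14+9, 19+3, 13+0) = 23
r[6] = max(3+23, 9+19, 14+14, 19+9, 13+3, 21+0) = 28
r[7] = max(3+28, 9+23, 14+19, …, 21+3, 15+0) = 33
r[8] = max(3+33, 9+28, 14+23, …, 15+3, 24+0) = 38
r[9] = max(3+38, 9+33, 14+28, …, 24+3, 27+0) = 42
r[10] = max(3+42, 9+38, 14+33, …, 27+3, 52+0) = 52
r[11] = max(3+52, 9+42, 14+38, …, 52+3, 38+0) = 55
Maximum revenue is €55.
Now minimize piece count subject to staying optimal: for each k, pieces[k] = 1 + min over i with p[i]+r[k−i]=r[k] of pieces[k−i].
pieces[8] = 2
pieces[9] = 3
pieces[10] = 1
pieces[11] = 2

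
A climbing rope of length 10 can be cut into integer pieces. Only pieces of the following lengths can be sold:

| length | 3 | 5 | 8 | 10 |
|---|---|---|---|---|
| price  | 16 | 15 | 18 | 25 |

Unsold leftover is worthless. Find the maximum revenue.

48

Let r[k] be the best obtainable value from length k. For each k, try every first piece i and keep the best of price[i] + r[k−i].
r[1] = 0
r[2] = 0
r[3] = 16
r[4] = 16
r[5] = 16
r[6] = 32  (first piece 3, then r[3]=16)
r[7] = 32
r[8] = 32
r[9] = 48  (first piece 3, then r[6]=32)
r[10] = 48
One optimal cutting: pieces 3 + 3 + 3 with 1 meter of scrap → €48.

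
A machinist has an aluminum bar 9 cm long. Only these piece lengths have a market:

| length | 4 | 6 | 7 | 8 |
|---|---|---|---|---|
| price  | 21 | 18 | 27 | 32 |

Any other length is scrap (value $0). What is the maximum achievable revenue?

Build r[k] bottom-up: r[k] = max over allowed piece i of (p[i] + r[k−i]).
r[1] = 0
r[2] = 0
r[3] = 0
r[4] = 21
r[5] = 21
r[6] = 21
r[7] = 27
r[8] = 42  (first piece 4, then r[4]=21)
r[9] = 42
One optimal cutting: pieces 4 + 4 with 1 cm of scrap → $42.

42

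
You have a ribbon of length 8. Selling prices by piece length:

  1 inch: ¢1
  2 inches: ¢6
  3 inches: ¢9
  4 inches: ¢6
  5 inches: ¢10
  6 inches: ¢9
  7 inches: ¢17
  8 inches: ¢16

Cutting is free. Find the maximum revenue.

24

Build v[k] bottom-up: v[k] = max over allowed piece i of (p[i] + v[k−i]).
v[1] = 1
v[2] = max(1+1, 6+0) = 6
v[3] = max(1+6, 6+1, 9+0) = 9
v[4] = max(1+9, 6+6, 9+1, 6+0) = 12
v[5] = max(1+12, 6+9, 9+6, 6+1, 10+0) = 15
v[6] = max(1+15, 6+12, 9+9, 6+6, 10+1, 9+0) = 18
v[7] = max(1+18, 6+15, 9+12, …, 9+1, 17+0) = 21
v[8] = max(1+21, 6+18, 9+15, …, 17+1, 16+0) = 24
One optimal cutting: 2 + 2 + 2 + 2 → ¢6 + ¢6 + ¢6 + ¢6 = ¢24.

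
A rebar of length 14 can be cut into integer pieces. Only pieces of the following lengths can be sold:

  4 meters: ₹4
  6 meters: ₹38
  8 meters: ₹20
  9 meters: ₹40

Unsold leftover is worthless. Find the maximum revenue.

Let best[k] be the best obtainable value from length k. For each k, try every first piece i and keep the best of price[i] + best[k−i].
best[1] = 0
best[2] = 0
best[3] = 0
best[4] = 4
best[5] = 4
best[6] = 38
best[7] = 38
best[8] = 38
best[9] = 40
best[10] = 42  (first piece 4, then best[6]=38)
best[11] = 42
best[12] = 76  (first piece 6, then best[6]=38)
best[13] = 76
best[14] = 76
One optimal cutting: pieces 6 + 6 with 2 meters of scrap → ₹76.

76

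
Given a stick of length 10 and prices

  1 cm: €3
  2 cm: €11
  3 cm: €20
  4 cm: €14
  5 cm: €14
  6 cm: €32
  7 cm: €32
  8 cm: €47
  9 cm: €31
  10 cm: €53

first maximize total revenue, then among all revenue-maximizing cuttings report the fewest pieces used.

4

Build r[k] bottom-up: r[k] = max over allowed piece i of (p[i] + r[k−i]).
r[1] = 3
r[2] = max(3+3, 11+0) = 11
r[3] = max(3+11, 11+3, 20+0) = 20
r[4] = max(3+20, 11+11, 20+3, 14+0) = 23
r[5] = max(3+23, 11+20, 20+11, 14+3, 14+0) = 31
r[6] = max(3+31, 11+23, 20+20, 14+11, 14+3, 32+0) = 40
r[7] = max(3+40, 11+31, 20+23, …, 32+3, 32+0) = 43
r[8] = max(3+43, 11+40, 20+31, …, 32+3, 47+0) = 51
r[9] = max(3+51, 11+43, 20+40, …, 47+3, 31+0) = 60
r[10] = max(3+60, 11+51, 20+43, …, 31+3, 53+0) = 63
Maximum revenue is €63.
Now minimize piece count subject to staying optimal: for each k, pieces[k] = 1 + min over i with p[i]+r[k−i]=r[k] of pieces[k−i].
pieces[7] = 3
pieces[8] = 3
pieces[9] = 3
pieces[10] = 4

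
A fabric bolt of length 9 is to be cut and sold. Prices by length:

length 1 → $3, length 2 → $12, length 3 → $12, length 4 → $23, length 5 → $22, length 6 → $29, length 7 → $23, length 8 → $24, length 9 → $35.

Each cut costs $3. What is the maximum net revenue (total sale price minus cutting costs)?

43

Let net[k] be the best obtainable value from length k. For each k, try every first piece i and keep the best of price[i] + net[k−i] minus the 3 cut fee when i<k.
net[1] = 3
net[2] = 12
net[3] = 12  (first piece 1, then net[2]=12)
net[4] = 23
net[5] = 23  (first piece 1, then net[4]=23)
net[6] = 32  (first piece 2, then net[4]=23)
net[7] = 32  (first piece 1, then net[6]=32)
net[8] = 43  (first piece 4, then net[4]=23)
net[9] = 43  (first piece 1, then net[8]=43)
One optimal plan: pieces 4 + 4 + 1 (2 cuts) → $49 − $6 = $43.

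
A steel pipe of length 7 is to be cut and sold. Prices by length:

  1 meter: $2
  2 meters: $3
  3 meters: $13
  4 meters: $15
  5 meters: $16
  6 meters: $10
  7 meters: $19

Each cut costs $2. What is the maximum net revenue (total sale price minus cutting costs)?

26

Build net[k] bottom-up: net[k] = max over allowed piece i of (p[i] + net[k−i]) − 2 per cut.
net[1] = 2
net[2] = 3
net[3] = 13
net[4] = 15
net[5] = 16
net[6] = 24  (first piece 3, then net[3]=13)
net[7] = 26  (first piece 3, then net[4]=15)
One optimal plan: pieces 4 + 3 (1 cut) → $28 − $2 = $26.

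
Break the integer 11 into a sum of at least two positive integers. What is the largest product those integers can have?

Define f[k] = max over 1≤i<k of i · max(k−i, f[k−i]); the inner max lets the remainder stay uncut if that's better.
Small cases: f[2]=1, f[3]=2, f[4]=4, f[5]=6, f[6]=9.
f[7] = max(1×9, 2×6, 3×4, 4×3, 5×2, 6×1) = 12
f[8] = max(1×12, 2×9, 3×6, …, 6×2, 7×1) = 18
f[9] = max(1×18, 2×12, 3×9, …, 7×2, 8×1) = 27
f[10] = max(1×27, 2×18, 3×12, …, 8×2, 9×1) = 36
f[11] = max(1×36, 2×27, 3×18, …, 9×2, 10×1) = 54
One optimal split: 3 + 3 + 3 + 2; product 3×3×3×2 = 54.

54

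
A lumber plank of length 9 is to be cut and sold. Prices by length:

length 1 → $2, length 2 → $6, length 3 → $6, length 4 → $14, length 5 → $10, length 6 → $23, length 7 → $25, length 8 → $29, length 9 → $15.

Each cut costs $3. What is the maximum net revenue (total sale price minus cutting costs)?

28

Let v[k] be the best obtainable value from length k. For each k, try every first piece i and keep the best of price[i] + v[k−i] minus the 3 cut fee when i<k.
v[1] = 2
v[2] = max(2+2-3, 6+0) = 6
v[3] = max(2+6-3, 6+2-3, 6+0) = 6
v[4] = max(2+6-3, 6+6-3, 6+2-3, 14+0) = 14
v[5] = max(2+14-3, 6+6-3, 6+6-3, 14+2-3, 10+0) = 13
v[6] = max(2+13-3, 6+14-3, 6+6-3, 14+6-3, 10+2-3, 23+0) = 23
v[7] = max(2+23-3, 6+13-3, 6+14-3, …, 23+2-3, 25+0) = 25
v[8] = max(2+25-3, 6+23-3, 6+13-3, …, 25+2-3, 29+0) = 29
v[9] = max(2+29-3, 6+25-3, 6+23-3, …, 29+2-3, 15+0) = 28
One optimal plan: pieces 8 + 1 (1 cut) → $31 − $3 = $28.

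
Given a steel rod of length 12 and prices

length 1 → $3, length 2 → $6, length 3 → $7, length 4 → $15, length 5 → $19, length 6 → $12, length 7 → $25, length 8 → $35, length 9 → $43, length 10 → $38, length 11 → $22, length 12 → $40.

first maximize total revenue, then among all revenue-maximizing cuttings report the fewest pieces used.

Consider every possible first cut. r[k] is the best of p[i]+r[k−i] over all sellable i≤k.
r[1] = 3
r[2] = 6  (first piece 1, then r[1]=3)
r[3] = 9  (first piece 1, then r[2]=6)
r[4] = 15
r[5] = 19
r[6] = 22  (first piece 1, then r[5]=19)
r[7] = 25  (first piece 1, then r[6]=22)
r[8] = 35
r[9] = 43
r[10] = 46  (first piece 1, then r[9]=43)
r[11] = 49  (first piece 1, then r[10]=46)
r[12] = 52  (first piece 1, then r[11]=49)
Maximum revenue is $52.
Now minimize piece count subject to staying optimal: for each k, pieces[k] = 1 + min over i with p[i]+r[k−i]=r[k] of pieces[k−i].
pieces[9] = 1
pieces[10] = 2
pieces[11] = 2
pieces[12] = 3

3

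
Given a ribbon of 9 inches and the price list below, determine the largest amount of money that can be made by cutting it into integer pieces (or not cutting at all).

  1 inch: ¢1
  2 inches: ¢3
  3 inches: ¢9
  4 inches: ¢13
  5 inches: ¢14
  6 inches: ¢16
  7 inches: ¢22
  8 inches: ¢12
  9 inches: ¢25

27

Let R[k] be the best obtainable value from length k. For each k, try every first piece i and keep the best of price[i] + R[k−i].
R[1] = 1
R[2] = max(1+1, 3+0) = 3
R[3] = max(1+3, 3+1, 9+0) = 9
R[4] = max(1+9, 3+3, 9+1, 13+0) = 13
R[5] = max(1+13, 3+9, 9+3, 13+1, 14+0) = 14
R[6] = max(1+14, 3+13, 9+9, 13+3, 14+1, 16+0) = 18
R[7] = max(1+18, 3+14, 9+13, …, 16+1, 22+0) = 22
R[8] = max(1+22, 3+18, 9+14, …, 22+1, 12+0) = 26
R[9] = max(1+26, 3+22, 9+18, …, 12+1, 25+0) = 27
One optimal cutting: 4 + 4 + 1 → ¢13 + ¢13 + ¢1 = ¢27.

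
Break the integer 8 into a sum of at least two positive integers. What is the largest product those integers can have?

Define prod[k] = max over 1≤i<k of i · max(k−i, prod[k−i]); the inner max lets the remainder stay uncut if that's better.
Small cases: prod[2]=1, prod[3]=2.
prod[4] = 2·max(2,1) = 2·2 = 4
prod[5] = 2·max(3,2) = 2·3 = 6
prod[6] = 3·max(3,2) = 3·3 = 9
prod[7] = 2·max(5,6) = 2·6 = 12
prod[8] = 2·max(6,9) = 2·9 = 18
One optimal split: 3 + 3 + 2; product 3·3·2 = 18.

18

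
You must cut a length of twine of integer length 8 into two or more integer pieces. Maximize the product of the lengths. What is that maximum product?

Define g[k] = max over 1≤i<k of i · max(k−i, g[k−i]); the inner max lets the remainder stay uncut if that's better.
g[2] = 1·max(1,0) = 1·1 = 1
g[3] = 1·max(2,1) = 1·2 = 2
g[4] = 2·max(2,1) = 2·2 = 4
g[5] = 2·max(3,2) = 2·3 = 6
g[6] = 3·max(3,2) = 3·3 = 9
g[7] = 2·max(5,6) = 2·6 = 12
g[8] = 2·max(6,9) = 2·9 = 18
One optimal split: 3 + 3 + 2; product 3·3·2 = 18.

18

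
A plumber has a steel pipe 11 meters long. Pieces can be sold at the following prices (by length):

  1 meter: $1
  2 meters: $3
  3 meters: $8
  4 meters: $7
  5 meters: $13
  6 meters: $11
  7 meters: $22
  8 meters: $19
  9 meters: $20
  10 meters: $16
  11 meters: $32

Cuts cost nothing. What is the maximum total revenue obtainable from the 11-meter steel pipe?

Build R[k] bottom-up: R[k] = max over allowed piece i of (p[i] + R[k−i]).
R[1] = 1
R[2] = 3
R[3] = 8
R[4] = 9  (first piece 1, then R[3]=8)
R[5] = 13
R[6] = 16  (first piece 3, then R[3]=8)
R[7] = 22
R[8] = 23  (first piece 1, then R[7]=22)
R[9] = 25  (first piece 2, then R[7]=22)
R[10] = 30  (first piece 3, then R[7]=22)
R[11] = 32
Best is to sell the whole 11-meter piece uncut for $32.

32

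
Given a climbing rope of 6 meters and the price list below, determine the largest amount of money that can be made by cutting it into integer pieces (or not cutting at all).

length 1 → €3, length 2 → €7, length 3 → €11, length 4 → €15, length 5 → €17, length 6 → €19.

Build v[k] bottom-up: v[k] = max over allowed piece i of (p[i] + v[k−i]).
v[1] = 3
v[2] = max(3+3, 7+0) = 7
v[3] = max(3+7, 7+3, 11+0) = 11
v[4] = max(3+11, 7+7, 11+3, 15+0) = 15
v[5] = max(3+15, 7+11, 11+7, 15+3, 17+0) = 18
v[6] = max(3+18, 7+15, 11+11, 15+7, 17+3, 19+0) = 22
One optimal cutting: 4 + 2 → €15 + €7 = €22.

22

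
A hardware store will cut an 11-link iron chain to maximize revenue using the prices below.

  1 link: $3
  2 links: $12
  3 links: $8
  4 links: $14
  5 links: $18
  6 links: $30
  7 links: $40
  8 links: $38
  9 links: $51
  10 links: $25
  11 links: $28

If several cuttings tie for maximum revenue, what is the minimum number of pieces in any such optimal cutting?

Build r[k] bottom-up: r[k] = max over allowed piece i of (p[i] + r[k−i]).
r[1] = 3
r[2] = max(3+3, 12+0) = 12
r[3] = max(3+12, 12+3, 8+0) = 15
r[4] = max(3+15, 12+12, 8+3, 14+0) = 24
r[5] = max(3+24, 12+15, 8+12, 14+3, 18+0) = 27
r[6] = max(3+27, 12+24, 8+15, 14+12, 18+3, 30+0) = 36
r[7] = max(3+36, 12+27, 8+24, …, 30+3, 40+0) = 40
r[8] = max(3+40, 12+36, 8+27, …, 40+3, 38+0) = 48
r[9] = max(3+48, 12+40, 8+36, …, 38+3, 51+0) = 52
r[10] = max(3+52, 12+48, 8+40, …, 51+3, 25+0) = 60
r[11] = max(3+60, 12+52, 8+48, …, 25+3, 28+0) = 64
Maximum revenue is $64.
Now minimize piece count subject to staying optimal: for each k, pieces[k] = 1 + min over i with p[i]+r[k−i]=r[k] of pieces[k−i].
pieces[8] = 4
pieces[9] = 2
pieces[10] = 5
pieces[11] = 3

3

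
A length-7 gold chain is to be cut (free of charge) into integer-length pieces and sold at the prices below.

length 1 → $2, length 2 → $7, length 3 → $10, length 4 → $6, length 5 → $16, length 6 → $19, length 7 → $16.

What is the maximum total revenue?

24

Build v[k] bottom-up: v[k] = max over allowed piece i of (p[i] + v[k−i]).
v[1] = 2
v[2] = 7
v[3] = 10
v[4] = 14  (first piece 2, then v[2]=7)
v[5] = 17  (first piece 2, then v[3]=10)
v[6] = 21  (first piece 2, then v[4]=14)
v[7] = 24  (first piece 2, then v[5]=17)
One optimal cutting: 3 + 2 + 2 → $10 + $7 + $7 = $24.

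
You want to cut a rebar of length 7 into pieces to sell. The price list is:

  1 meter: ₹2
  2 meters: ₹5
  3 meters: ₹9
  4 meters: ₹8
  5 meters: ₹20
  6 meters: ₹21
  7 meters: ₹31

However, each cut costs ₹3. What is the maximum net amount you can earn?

31

Let v[k] be the best obtainable value from length k. For each k, try every first piece i and keep the best of price[i] + v[k−i] minus the 3 cut fee when i<k.
v[1] = 2
v[2] = 5
v[3] = 9
v[4] = 8  (first piece 1, then v[3]=9)
v[5] = 20
v[6] = 21
v[7] = 31
Best is to make no cuts and sell whole for ₹31.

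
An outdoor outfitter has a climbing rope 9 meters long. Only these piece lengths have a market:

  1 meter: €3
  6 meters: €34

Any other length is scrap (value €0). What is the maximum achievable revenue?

43

Consider every possible first cut. best[k] is the best of p[i]+best[k−i] over all sellable i≤k.
best[1] = 3
best[2] = 6  (first piece 1, then best[1]=3)
best[3] = 9  (first piece 1, then best[2]=6)
best[4] = 12  (first piece 1, then best[3]=9)
best[5] = 15  (first piece 1, then best[4]=12)
best[6] = max(3+15, 34+0) = 34
best[7] = max(3+34, 34+3) = 37
best[8] = max(3+37, 34+6) = 40
best[9] = max(3+40, 34+9) = 43
One optimal cutting: 6 + 1 + 1 + 1 → €43.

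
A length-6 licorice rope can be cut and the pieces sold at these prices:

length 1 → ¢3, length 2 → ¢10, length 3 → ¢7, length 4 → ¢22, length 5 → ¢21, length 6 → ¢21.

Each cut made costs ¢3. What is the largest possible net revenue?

Build r[k] bottom-up: r[k] = max over allowed piece i of (p[i] + r[k−i]) − 3 per cut.
r[1] = 3
r[2] = 10
r[3] = 10  (first piece 1, then r[2]=10)
r[4] = 22
r[5] = 22  (first piece 1, then r[4]=22)
r[6] = 29  (first piece 2, then r[4]=22)
One optimal plan: pieces 4 + 2 (1 cut) → ¢32 − ¢3 = ¢29.

29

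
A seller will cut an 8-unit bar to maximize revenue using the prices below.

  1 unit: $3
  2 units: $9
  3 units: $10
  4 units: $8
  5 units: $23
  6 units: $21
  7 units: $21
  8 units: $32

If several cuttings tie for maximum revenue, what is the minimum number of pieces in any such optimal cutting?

Consider every possible first cut. r[k] is the best of p[i]+r[k−i] over all sellable i≤k.
r[1] = 3
r[2] = 9
r[3] = 12  (first piece 1, then r[2]=9)
r[4] = 18  (first piece 2, then r[2]=9)
r[5] = 23
r[6] = 27  (first piece 2, then r[4]=18)
r[7] = 32  (first piece 2, then r[5]=23)
r[8] = 36  (first piece 2, then r[6]=27)
Maximum revenue is $36.
Now minimize piece count subject to staying optimal: for each k, pieces[k] = 1 + min over i with p[i]+r[k−i]=r[k] of pieces[k−i].
pieces[5] = 1
pieces[6] = 3
pieces[7] = 2
pieces[8] = 4

4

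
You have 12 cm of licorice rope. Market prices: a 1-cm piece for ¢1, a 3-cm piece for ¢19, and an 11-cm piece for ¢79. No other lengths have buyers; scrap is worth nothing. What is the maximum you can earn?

80

Consider every possible first cut. best[k] is the best of p[i]+best[k−i] over all sellable i≤k.
best[1] = 1
best[2] = 2  (first piece 1, then best[1]=1)
best[3] = 19
best[4] = 20  (first piece 1, then best[3]=19)
best[5] = 21  (first piece 1, then best[4]=20)
best[6] = 38  (first piece 3, then best[3]=19)
best[7] = 39  (first piece 1, then best[6]=38)
best[8] = 40  (first piece 1, then best[7]=39)
best[9] = 57  (first piece 3, then best[6]=38)
best[10] = 58  (first piece 1, then best[9]=57)
best[11] = 79
best[12] = 80  (first piece 1, then best[11]=79)
One optimal cutting: 11 + 1 → ¢80.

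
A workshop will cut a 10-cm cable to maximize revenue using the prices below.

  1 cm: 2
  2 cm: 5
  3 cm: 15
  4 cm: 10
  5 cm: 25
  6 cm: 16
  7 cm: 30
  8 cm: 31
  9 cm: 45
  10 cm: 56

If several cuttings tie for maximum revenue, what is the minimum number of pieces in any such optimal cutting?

Build r[k] bottom-up: r[k] = max over allowed piece i of (p[i] + r[k−i]).
r[1] = 2
r[2] = max(2+2, 5+0) = 5
r[3] = max(2+5, 5+2, 15+0) = 15
r[4] = max(2+15, 5+5, 15+2, 10+0) = 17
r[5] = max(2+17, 5+15, 15+5, 10+2, 25+0) = 25
r[6] = max(2+25, 5+17, 15+15, 10+5, 25+2, 16+0) = 30
r[7] = max(2+30, 5+25, 15+17, …, 16+2, 30+0) = 32
r[8] = max(2+32, 5+30, 15+25, …, 30+2, 31+0) = 40
r[9] = max(2+40, 5+32, 15+30, …, 31+2, 45+0) = 45
r[10] = max(2+45, 5+40, 15+32, …, 45+2, 56+0) = 56
Maximum revenue is 56.
Now minimize piece count subject to staying optimal: for each k, pieces[k] = 1 + min over i with p[i]+r[k−i]=r[k] of pieces[k−i].
pieces[7] = 3
pieces[8] = 2
pieces[9] = 1
pieces[10] = 1

1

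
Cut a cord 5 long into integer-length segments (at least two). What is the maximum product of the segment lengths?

Define prod[k] = max over 1≤i<k of i · max(k−i, prod[k−i]); the inner max lets the remainder stay uncut if that's better.
prod[2] = 1*max(1,0) = 1*1 = 1
prod[3] = max(1*2, 2*1) = 2
prod[4] = max(1*3, 2*2, 3*1) = 4
prod[5] = max(1*4, 2*3, 3*2, 4*1) = 6
One optimal split: 3 + 2; product 3*2 = 6.

6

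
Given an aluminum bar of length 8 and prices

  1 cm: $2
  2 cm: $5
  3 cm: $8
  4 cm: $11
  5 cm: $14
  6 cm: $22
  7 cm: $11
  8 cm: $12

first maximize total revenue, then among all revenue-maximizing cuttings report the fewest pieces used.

2

Let r[k] be the best obtainable value from length k. For each k, try every first piece i and keep the best of price[i] + r[k−i].
r[1] = 2
r[2] = 5
r[3] = 8
r[4] = 11
r[5] = 14
r[6] = 22
r[7] = 24  (first piece 1, then r[6]=22)
r[8] = 27  (first piece 2, then r[6]=22)
Maximum revenue is $27.
Now minimize piece count subject to staying optimal: for each k, pieces[k] = 1 + min over i with p[i]+r[k−i]=r[k] of pieces[k−i].
pieces[5] = 1
pieces[6] = 1
pieces[7] = 2
pieces[8] = 2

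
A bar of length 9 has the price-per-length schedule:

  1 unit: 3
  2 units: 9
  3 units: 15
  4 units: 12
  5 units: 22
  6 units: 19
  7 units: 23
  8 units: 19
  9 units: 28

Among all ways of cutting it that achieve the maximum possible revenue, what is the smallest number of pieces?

Consider every possible first cut. r[k] is the best of p[i]+r[k−i] over all sellable i≤k.
r[1] = 3
r[2] = max(3+3, 9+0) = 9
r[3] = max(3+9, 9+3, 15+0) = 15
r[4] = max(3+15, 9+9, 15+3, 12+0) = 18
r[5] = max(3+18, 9+15, 15+9, 12+3, 22+0) = 24
r[6] = max(3+24, 9+18, 15+15, 12+9, 22+3, 19+0) = 30
r[7] = max(3+30, 9+24, 15+18, …, 19+3, 23+0) = 33
r[8] = max(3+33, 9+30, 15+24, …, 23+3, 19+0) = 39
r[9] = max(3+39, 9+33, 15+30, …, 19+3, 28+0) = 45
Maximum revenue is 45.
Now minimize piece count subject to staying optimal: for each k, pieces[k] = 1 + min over i with p[i]+r[k−i]=r[k] of pieces[k−i].
pieces[6] = 2
pieces[7] = 3
pieces[8] = 3
pieces[9] = 3

3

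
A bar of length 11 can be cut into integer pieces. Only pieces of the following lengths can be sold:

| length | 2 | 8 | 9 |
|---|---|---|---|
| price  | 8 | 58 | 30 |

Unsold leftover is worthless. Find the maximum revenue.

Consider every possible first cut. best[k] is the best of p[i]+best[k−i] over all sellable i≤k.
best[1] = 0
best[2] = 8
best[3] = 8
best[4] = 16  (first piece 2, then best[2]=8)
best[5] = 16
best[6] = 24  (first piece 2, then best[4]=16)
best[7] = 24
best[8] = max(8+24, 58+0) = 58
best[9] = max(8+24, 58+0, 30+0) = 58
best[10] = max(8+58, 58+8, 30+0) = 66
best[11] = max(8+58, 58+8, 30+8) = 66
One optimal cutting: pieces 8 + 2 with 1 cm of scrap → $66.

66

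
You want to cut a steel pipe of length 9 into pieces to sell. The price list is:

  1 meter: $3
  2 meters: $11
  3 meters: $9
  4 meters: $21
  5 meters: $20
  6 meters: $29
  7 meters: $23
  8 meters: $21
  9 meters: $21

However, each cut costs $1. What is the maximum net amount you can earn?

Consider every possible first cut. net[k] is the best of p[i]+net[k−i] over all sellable i≤k, charging 1 whenever i<k.
net[1] = 3
net[2] = max(3+3-1, 11+0) = 11
net[3] = max(3+11-1, 11+3-1, 9+0) = 13
net[4] = max(3+13-1, 11+11-1, 9+3-1, 21+0) = 21
net[5] = max(3+21-1, 11+13-1, 9+11-1, 21+3-1, 20+0) = 23
net[6] = max(3+23-1, 11+21-1, 9+13-1, 21+11-1, 20+3-1, 29+0) = 31
net[7] = max(3+31-1, 11+23-1, 9+21-1, …, 29+3-1, 23+0) = 33
net[8] = max(3+33-1, 11+31-1, 9+23-1, …, 23+3-1, 21+0) = 41
net[9] = max(3+41-1, 11+33-1, 9+31-1, …, 21+3-1, 21+0) = 43
One optimal plan: pieces 2 + 2 + 2 + 2 + 1 (4 cuts) → $47 − $4 = $43.

43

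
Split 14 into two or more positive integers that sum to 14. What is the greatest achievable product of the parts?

Let f[k] be the best product for length k (with at least one cut). For each first piece i, the rest contributes max(k−i, f[k−i]).
f[2] = 1*max(1,0) = 1*1 = 1
f[3] = max(1*2, 2*1) = 2
f[4] = max(1*3, 2*2, 3*1) = 4
f[5] = max(1*4, 2*3, 3*2, 4*1) = 6
f[6] = max(1*6, 2*4, 3*3, 4*2, 5*1) = 9
f[7] = max(1*9, 2*6, 3*4, 4*3, 5*2, 6*1) = 12
f[8] = max(1*12, 2*9, 3*6, …, 6*2, 7*1) = 18
f[9] = max(1*18, 2*12, 3*9, …, 7*2, 8*1) = 27
f[10] = max(1*27, 2*18, 3*12, …, 8*2, 9*1) = 36
f[11] = max(1*36, 2*27, 3*18, …, 9*2, 10*1) = 54
f[12] = max(1*54, 2*36, 3*27, …, 10*2, 11*1) = 81
f[13] = max(1*81, 2*54, 3*36, …, 11*2, 12*1) = 108
f[14] = max(1*108, 2*81, 3*54, …, 12*2, 13*1) = 162
One optimal split: 3 + 3 + 3 + 3 + 2; product 3*3*3*3*2 = 162.

162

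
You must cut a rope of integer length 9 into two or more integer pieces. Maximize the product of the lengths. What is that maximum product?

27

Let prod[k] be the best product for length k (with at least one cut). For each first piece i, the rest contributes max(k−i, prod[k−i]).
prod[2] = 1×max(1,0) = 1×1 = 1
prod[3] = 1×max(2,1) = 1×2 = 2
prod[4] = 2×max(2,1) = 2×2 = 4
prod[5] = 2×max(3,2) = 2×3 = 6
prod[6] = 3×max(3,2) = 3×3 = 9
prod[7] = 2×max(5,6) = 2×6 = 12
prod[8] = 2×max(6,9) = 2×9 = 18
prod[9] = 3×max(6,9) = 3×9 = 27
One optimal split: 3 + 3 + 3; product 3×3×3 = 27.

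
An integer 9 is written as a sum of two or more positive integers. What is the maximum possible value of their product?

Let g[k] be the best product for length k (with at least one cut). For each first piece i, the rest contributes max(k−i, g[k−i]).
g[2] = 1×max(1,0) = 1×1 = 1
g[3] = 1×max(2,1) = 1×2 = 2
g[4] = 2×max(2,1) = 2×2 = 4
g[5] = 2×max(3,2) = 2×3 = 6
g[6] = 3×max(3,2) = 3×3 = 9
g[7] = 2×max(5,6) = 2×6 = 12
g[8] = 2×max(6,9) = 2×9 = 18
g[9] = 3×max(6,9) = 3×9 = 27
One optimal split: 3 + 3 + 3; product 3×3×3 = 27.

27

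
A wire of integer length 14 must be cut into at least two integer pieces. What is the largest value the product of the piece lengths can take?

Let g[k] be the best product for length k (with at least one cut). For each first piece i, the rest contributes max(k−i, g[k−i]).
g[2] = 1*max(1,0) = 1*1 = 1
g[3] = 1*max(2,1) = 1*2 = 2
g[4] = 2*max(2,1) = 2*2 = 4
g[5] = 2*max(3,2) = 2*3 = 6
g[6] = 3*max(3,2) = 3*3 = 9
g[7] = 2*max(5,6) = 2*6 = 12
g[8] = 2*max(6,9) = 2*9 = 18
g[9] = 3*max(6,9) = 3*9 = 27
g[10] = 2*max(8,18) = 2*18 = 36
g[11] = 2*max(9,27) = 2*27 = 54
g[12] = 3*max(9,27) = 3*27 = 81
g[13] = 2*max(11,54) = 2*54 = 108
g[14] = 2*max(12,81) = 2*81 = 162
One optimal split: 3 + 3 + 3 + 3 + 2; product 3*3*3*3*2 = 162.

162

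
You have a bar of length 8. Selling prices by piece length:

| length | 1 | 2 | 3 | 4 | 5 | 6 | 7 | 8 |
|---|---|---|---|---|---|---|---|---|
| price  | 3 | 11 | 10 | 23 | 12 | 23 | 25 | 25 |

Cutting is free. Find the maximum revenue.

46

Let v[k] be the best obtainable value from length k. For each k, try every first piece i and keep the best of price[i] + v[k−i].
v[1] = 3
v[2] = 11
v[3] = 14  (first piece 1, then v[2]=11)
v[4] = 23
v[5] = 26  (first piece 1, then v[4]=23)
v[6] = 34  (first piece 2, then v[4]=23)
v[7] = 37  (first piece 1, then v[6]=34)
v[8] = 46  (first piece 4, then v[4]=23)
One optimal cutting: 4 + 4 → €23 + €23 = €46.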